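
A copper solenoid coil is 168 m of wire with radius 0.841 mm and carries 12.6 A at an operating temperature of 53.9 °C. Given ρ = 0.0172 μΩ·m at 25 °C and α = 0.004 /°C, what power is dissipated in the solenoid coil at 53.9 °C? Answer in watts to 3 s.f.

230 W

ρ = 0.0172 μΩ·m = 1.72×10^-8 Ω·m
A = πr² = π(8.4100e-04 m)² = 2.222e-06 m²
R₍25₎ = ρL/A = (1.72×10^-8)(168)/(2.222e-06) = 1.3 Ω
R₍53.9₎ = R₍25₎(1 + αΔT) = 1.3 × (1 + 0.004×28.9) = 1.451 Ω
P = I²R = (12.6)² × 1.451 = 230 W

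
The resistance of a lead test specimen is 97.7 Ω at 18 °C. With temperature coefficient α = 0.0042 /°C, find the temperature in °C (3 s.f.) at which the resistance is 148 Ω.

141 °C

R = R₀(1 + α(T − T₀)) ⇒ T = T₀ + (R/R₀ − 1)/α
T = 18 + (148/97.7 − 1)/0.0042 = 18 + (0.5148)/0.0042 = 141 °C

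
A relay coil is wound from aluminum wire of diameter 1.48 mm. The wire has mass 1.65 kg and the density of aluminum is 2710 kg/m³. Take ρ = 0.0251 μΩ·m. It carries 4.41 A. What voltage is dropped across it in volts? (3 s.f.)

ρ = 0.0251 μΩ·m = 2.51×10^-8 Ω·m
A = π(d/2)² = π(7.4000e-04 m)² = 1.7203e-06 m²
L = m/(density·A) = 1.65/(2710×1.7203e-06) = 353.9 m
R = ρL/A = (2.51×10^-8)(353.9)/(1.7203e-06) = 5.164 Ω
V = IR = 4.41 × 5.164 = 22.8 V

22.8 V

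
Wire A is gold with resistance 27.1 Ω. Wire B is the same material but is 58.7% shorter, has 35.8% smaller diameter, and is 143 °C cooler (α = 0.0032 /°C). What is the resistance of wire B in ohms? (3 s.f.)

14.7 Ω

R ∝ ρL/d² with ρ ∝ (1+αΔT), so R_B/R_A = (1 − 58.7/100) × (1 − 35.8/100)⁻² × (1 − 0.0032×143)
= 0.413 × 2.426 × 0.5424 = 0.5435
R_B = 0.5435 × 27.1 = 14.7 Ω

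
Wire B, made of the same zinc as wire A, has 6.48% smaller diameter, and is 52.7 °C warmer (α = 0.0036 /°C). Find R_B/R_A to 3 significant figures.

1.36

R ∝ ρL/d² with ρ ∝ (1+αΔT), so R_B/R_A = (1 − 6.48/100)⁻² × (1 + 0.0036×52.7)
= 1.143 × 1.19 = 1.36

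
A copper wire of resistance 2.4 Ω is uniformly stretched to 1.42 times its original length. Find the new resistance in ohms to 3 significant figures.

4.84 Ω

Volume constant ⇒ A' = A/k with k = 1.42. R' = ρ(kL)/(A/k) = k²R.
R' = 2.016 × 2.4 = 4.84 Ω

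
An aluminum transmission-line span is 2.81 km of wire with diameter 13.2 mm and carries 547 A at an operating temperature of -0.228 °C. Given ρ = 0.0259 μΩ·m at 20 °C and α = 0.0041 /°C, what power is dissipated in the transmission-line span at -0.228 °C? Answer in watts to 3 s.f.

ρ = 0.0259 μΩ·m = 2.59×10^-8 Ω·m
A = π(d/2)² = π(6.6000e-03 m)² = 1.368e-04 m²
R₍20₎ = ρL/A = (2.59×10^-8)(2810)/(1.368e-04) = 0.5318 Ω
R₍-0.228₎ = R₍20₎(1 + αΔT) = 0.5318 × (1 + 0.0041×-20.2) = 0.4877 Ω
P = I²R = (547)² × 0.4877 = 1.46×10^5 W

1.46×10^5 W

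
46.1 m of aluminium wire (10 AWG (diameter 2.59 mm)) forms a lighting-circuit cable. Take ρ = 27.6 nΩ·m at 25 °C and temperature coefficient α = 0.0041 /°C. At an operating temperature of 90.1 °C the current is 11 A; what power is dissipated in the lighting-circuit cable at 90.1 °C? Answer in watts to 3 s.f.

ρ = 27.6 nΩ·m = 2.76×10^-8 Ω·m
A = π(2.59/2 mm)² = π(1.2950e-03 m)² = 5.269e-06 m²
R₍25₎ = ρL/A = (2.76×10^-8)(46.1)/(5.269e-06) = 0.2415 Ω
R₍90.1₎ = R₍25₎(1 + αΔT) = 0.2415 × (1 + 0.0041×65.1) = 0.306 Ω
P = I²R = (11)² × 0.306 = 37.0 W

37.0 W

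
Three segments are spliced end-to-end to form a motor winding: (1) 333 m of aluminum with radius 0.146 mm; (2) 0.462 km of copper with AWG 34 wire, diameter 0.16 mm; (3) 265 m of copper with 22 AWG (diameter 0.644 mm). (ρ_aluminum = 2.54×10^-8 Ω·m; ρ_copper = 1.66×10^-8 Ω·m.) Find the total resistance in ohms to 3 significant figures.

Seg 1: A = πr² = π(1.4600e-04 m)² = 6.697e-08 m²
R_1 = (2.54×10^-8)(333)/(6.697e-08) = 126.3 Ω
Seg 2: A = π(0.16/2 mm)² = π(8.0000e-05 m)² = 2.011e-08 m²
R_2 = (1.66×10^-8)(462)/(2.011e-08) = 381.4 Ω
Seg 3: A = π(0.644/2 mm)² = π(3.2200e-04 m)² = 3.257e-07 m²
R_3 = (1.66×10^-8)(265)/(3.257e-07) = 13.5 Ω
R_total = R_1 + R_2 + R_3 = 521 Ω

521 Ω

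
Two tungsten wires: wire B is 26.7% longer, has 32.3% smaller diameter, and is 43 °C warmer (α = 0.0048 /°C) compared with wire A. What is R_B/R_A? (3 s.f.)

3.33

R ∝ ρL/d² with ρ ∝ (1+αΔT), so R_B/R_A = (1 + 26.7/100) × (1 − 32.3/100)⁻² × (1 + 0.0048×43)
= 1.267 × 2.182 × 1.206 = 3.33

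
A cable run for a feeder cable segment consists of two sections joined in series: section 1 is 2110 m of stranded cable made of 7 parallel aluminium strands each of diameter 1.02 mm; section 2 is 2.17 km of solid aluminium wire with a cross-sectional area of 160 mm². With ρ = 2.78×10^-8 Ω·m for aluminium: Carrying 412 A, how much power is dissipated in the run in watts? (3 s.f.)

Section 1: A_strand = π(5.1000e-04)² = 8.171e-07 m²; R₁ = ρL/(N·A_s) = (2.78×10^-8)(2110)/(7×8.171e-07) = 10.26 Ω
Section 2: A = 160 mm² = 1.600e-04 m²
R₂ = (2.78×10^-8)(2170)/(1.600e-04) = 0.377 Ω
R = R₁ + R₂ = 10.63 Ω
P = I²R = (412)² × 10.63 = 1.80×10^6 W

1.80×10^6 W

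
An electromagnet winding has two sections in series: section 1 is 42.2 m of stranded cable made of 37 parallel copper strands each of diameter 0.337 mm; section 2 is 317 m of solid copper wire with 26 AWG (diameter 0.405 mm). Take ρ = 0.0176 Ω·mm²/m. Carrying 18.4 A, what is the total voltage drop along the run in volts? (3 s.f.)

ρ = 0.0176 Ω·mm²/m = 1.76×10^-8 Ω·m
Section 1: A_strand = π(1.6850e-04)² = 8.920e-08 m²; R₁ = ρL/(N·A_s) = (1.76×10^-8)(42.2)/(37×8.920e-08) = 0.225 Ω
Section 2: A = π(0.405/2 mm)² = π(2.0250e-04 m)² = 1.288e-07 m²
R₂ = (1.76×10^-8)(317)/(1.288e-07) = 43.31 Ω
R = R₁ + R₂ = 43.53 Ω
V = IR = 18.4 × 43.53 = 801 V

801 V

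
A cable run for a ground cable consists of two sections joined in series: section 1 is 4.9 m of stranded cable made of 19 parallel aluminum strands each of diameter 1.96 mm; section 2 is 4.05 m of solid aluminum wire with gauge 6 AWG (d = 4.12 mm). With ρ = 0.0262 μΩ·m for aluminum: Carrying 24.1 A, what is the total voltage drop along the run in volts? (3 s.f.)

0.246 V

ρ = 0.0262 μΩ·m = 2.62×10^-8 Ω·m
Section 1: A_strand = π(9.8000e-04)² = 3.017e-06 m²; R₁ = ρL/(N·A_s) = (2.62×10^-8)(4.9)/(19×3.017e-06) = 0.002239 Ω
Section 2: A = π(4.12/2 mm)² = π(2.0600e-03 m)² = 1.333e-05 m²
R₂ = (2.62×10^-8)(4.05)/(1.333e-05) = 0.007959 Ω
R = R₁ + R₂ = 0.0102 Ω
V = IR = 24.1 × 0.0102 = 0.246 V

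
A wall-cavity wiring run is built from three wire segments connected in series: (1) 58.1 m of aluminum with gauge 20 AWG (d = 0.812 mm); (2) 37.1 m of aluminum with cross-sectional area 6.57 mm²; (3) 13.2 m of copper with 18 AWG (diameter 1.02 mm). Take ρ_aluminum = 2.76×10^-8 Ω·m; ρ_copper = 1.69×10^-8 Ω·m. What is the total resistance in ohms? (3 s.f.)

3.53 Ω

Seg 1: A = π(0.812/2 mm)² = π(4.0600e-04 m)² = 5.178e-07 m²
R_1 = (2.76×10^-8)(58.1)/(5.178e-07) = 3.097 Ω
Seg 2: A = 6.57 mm² = 6.570e-06 m²
R_2 = (2.76×10^-8)(37.1)/(6.570e-06) = 0.1559 Ω
Seg 3: A = π(1.02/2 mm)² = π(5.1000e-04 m)² = 8.171e-07 m²
R_3 = (1.69×10^-8)(13.2)/(8.171e-07) = 0.273 Ω
R_total = R_1 + R_2 + R_3 = 3.53 Ω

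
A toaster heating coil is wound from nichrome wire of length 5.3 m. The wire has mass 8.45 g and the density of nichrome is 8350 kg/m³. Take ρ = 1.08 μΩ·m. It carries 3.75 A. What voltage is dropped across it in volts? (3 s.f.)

112 V

ρ = 1.08 μΩ·m = 1.08×10^-6 Ω·m
A = m/(density·L) = 0.00845/(8350×5.3) = 1.9094e-07 m²
R = ρL/A = (1.08×10^-6)(5.3)/(1.9094e-07) = 29.98 Ω
V = IR = 3.75 × 29.98 = 112 V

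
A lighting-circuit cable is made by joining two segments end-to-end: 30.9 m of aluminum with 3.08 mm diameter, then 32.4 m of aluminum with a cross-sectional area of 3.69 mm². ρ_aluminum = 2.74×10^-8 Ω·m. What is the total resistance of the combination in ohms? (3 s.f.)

0.354 Ω

Segment 1: A = π(d/2)² = π(1.5400e-03 m)² = 7.451e-06 m²
R₁ = ρL/A = (2.74×10^-8)(30.9)/(7.451e-06) = 0.1136 Ω
Segment 2: A = 3.69 mm² = 3.690e-06 m²
R₂ = (2.74×10^-8)(32.4)/(3.690e-06) = 0.2406 Ω
R = R₁ + R₂ = 0.354 Ω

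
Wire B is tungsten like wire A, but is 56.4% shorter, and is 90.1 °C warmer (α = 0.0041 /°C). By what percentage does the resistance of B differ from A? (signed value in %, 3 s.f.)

R ∝ ρL/d² with ρ ∝ (1+αΔT), so R_B/R_A = (1 − 56.4/100) × (1 + 0.0041×90.1)
= 0.436 × 1.369 = 0.5971
(R_B − R_A)/R_A = 0.5971 − 1 = -40.3%

-40.3%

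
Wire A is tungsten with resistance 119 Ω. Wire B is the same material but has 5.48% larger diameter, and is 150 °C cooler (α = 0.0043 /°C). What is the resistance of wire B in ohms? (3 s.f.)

R ∝ ρL/d² with ρ ∝ (1+αΔT), so R_B/R_A = (1 + 5.48/100)⁻² × (1 − 0.0043×150)
= 0.8988 × 0.355 = 0.3191
R_B = 0.3191 × 119 = 38.0 Ω

38.0 Ω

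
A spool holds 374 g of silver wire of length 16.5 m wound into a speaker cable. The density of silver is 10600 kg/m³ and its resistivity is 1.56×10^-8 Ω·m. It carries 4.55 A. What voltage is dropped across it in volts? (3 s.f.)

A = m/(density·L) = 0.374/(10600×16.5) = 2.1384e-06 m²
R = ρL/A = (1.56×10^-8)(16.5)/(2.1384e-06) = 0.1204 Ω
V = IR = 4.55 × 0.1204 = 0.548 V

0.548 V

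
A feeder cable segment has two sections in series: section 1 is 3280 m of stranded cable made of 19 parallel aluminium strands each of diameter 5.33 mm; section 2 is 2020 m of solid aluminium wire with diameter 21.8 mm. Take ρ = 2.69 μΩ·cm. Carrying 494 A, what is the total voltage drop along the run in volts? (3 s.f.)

ρ = 2.69 μΩ·cm = 2.69×10^-8 Ω·m
Section 1: A_strand = π(2.6650e-03)² = 2.231e-05 m²; R₁ = ρL/(N·A_s) = (2.69×10^-8)(3280)/(19×2.231e-05) = 0.2081 Ω
Section 2: A = π(d/2)² = π(1.0900e-02 m)² = 3.733e-04 m²
R₂ = (2.69×10^-8)(2020)/(3.733e-04) = 0.1456 Ω
R = R₁ + R₂ = 0.3537 Ω
V = IR = 494 × 0.3537 = 175 V

175 V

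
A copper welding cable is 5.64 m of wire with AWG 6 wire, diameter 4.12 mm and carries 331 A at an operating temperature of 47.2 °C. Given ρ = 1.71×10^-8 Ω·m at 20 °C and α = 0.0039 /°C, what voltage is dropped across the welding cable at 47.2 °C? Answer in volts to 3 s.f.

2.65 V

A = π(4.12/2 mm)² = π(2.0600e-03 m)² = 1.333e-05 m²
R₍20₎ = ρL/A = (1.71×10^-8)(5.64)/(1.333e-05) = 0.007234 Ω
R₍47.2₎ = R₍20₎(1 + αΔT) = 0.007234 × (1 + 0.0039×27.2) = 0.008002 Ω
V = IR = 331 × 0.008002 = 2.65 V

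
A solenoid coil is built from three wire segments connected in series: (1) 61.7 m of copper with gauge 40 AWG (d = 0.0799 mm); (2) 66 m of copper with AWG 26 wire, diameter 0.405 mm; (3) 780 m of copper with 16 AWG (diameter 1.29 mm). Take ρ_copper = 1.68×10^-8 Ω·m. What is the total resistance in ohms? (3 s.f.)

Seg 1: A = π(0.0799/2 mm)² = π(3.9950e-05 m)² = 5.014e-09 m²
R_1 = (1.68×10^-8)(61.7)/(5.014e-09) = 206.7 Ω
Seg 2: A = π(0.405/2 mm)² = π(2.0250e-04 m)² = 1.288e-07 m²
R_2 = (1.68×10^-8)(66)/(1.288e-07) = 8.607 Ω
Seg 3: A = π(1.29/2 mm)² = π(6.4500e-04 m)² = 1.307e-06 m²
R_3 = (1.68×10^-8)(780)/(1.307e-06) = 10.03 Ω
R_total = R_1 + R_2 + R_3 = 225 Ω

225 Ω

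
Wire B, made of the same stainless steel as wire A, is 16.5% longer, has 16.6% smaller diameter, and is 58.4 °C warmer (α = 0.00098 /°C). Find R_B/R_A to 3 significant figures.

1.77

R ∝ ρL/d² with ρ ∝ (1+αΔT), so R_B/R_A = (1 + 16.5/100) × (1 − 16.6/100)⁻² × (1 + 0.00098×58.4)
= 1.165 × 1.438 × 1.057 = 1.77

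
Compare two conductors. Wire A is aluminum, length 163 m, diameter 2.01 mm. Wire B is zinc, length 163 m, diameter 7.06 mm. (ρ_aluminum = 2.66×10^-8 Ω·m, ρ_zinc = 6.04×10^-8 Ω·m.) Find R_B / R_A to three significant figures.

R ∝ ρL/d², so R_B/R_A = (ρ_B/ρ_A) × (d_A/d_B)²
= (6.04×10^-8/2.66×10^-8) × (2.01/7.06)² = 0.184

0.184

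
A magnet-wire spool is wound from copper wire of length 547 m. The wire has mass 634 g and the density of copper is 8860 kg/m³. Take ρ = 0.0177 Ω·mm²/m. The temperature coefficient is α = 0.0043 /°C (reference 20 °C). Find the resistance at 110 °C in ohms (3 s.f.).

ρ = 0.0177 Ω·mm²/m = 1.77×10^-8 Ω·m
A = m/(density·L) = 0.634/(8860×547) = 1.3082e-07 m²
R = ρL/A = (1.77×10^-8)(547)/(1.3082e-07) = 74.01 Ω
R(110 °C) = 74.01 × (1 + 0.0043×90) = 103 Ω

103 Ω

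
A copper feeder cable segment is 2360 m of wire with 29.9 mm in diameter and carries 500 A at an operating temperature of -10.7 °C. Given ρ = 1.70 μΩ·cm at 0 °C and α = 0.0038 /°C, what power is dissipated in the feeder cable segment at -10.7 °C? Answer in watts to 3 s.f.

ρ = 1.70 μΩ·cm = 1.70×10^-8 Ω·m
A = π(d/2)² = π(1.4950e-02 m)² = 7.022e-04 m²
R₍0₎ = ρL/A = (1.70×10^-8)(2360)/(7.022e-04) = 0.05714 Ω
R₍-10.7₎ = R₍0₎(1 + αΔT) = 0.05714 × (1 + 0.0038×-10.7) = 0.05482 Ω
P = I²R = (500)² × 0.05482 = 13700 W

13700 W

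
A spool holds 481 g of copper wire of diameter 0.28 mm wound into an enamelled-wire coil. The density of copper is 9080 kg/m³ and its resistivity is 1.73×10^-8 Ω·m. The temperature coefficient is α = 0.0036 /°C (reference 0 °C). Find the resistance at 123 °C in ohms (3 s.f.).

A = π(d/2)² = π(1.4000e-04 m)² = 6.1575e-08 m²
L = m/(density·A) = 0.481/(9080×6.1575e-08) = 860.3 m
R = ρL/A = (1.73×10^-8)(860.3)/(6.1575e-08) = 241.7 Ω
R(123 °C) = 241.7 × (1 + 0.0036×123) = 349 Ω

349 Ω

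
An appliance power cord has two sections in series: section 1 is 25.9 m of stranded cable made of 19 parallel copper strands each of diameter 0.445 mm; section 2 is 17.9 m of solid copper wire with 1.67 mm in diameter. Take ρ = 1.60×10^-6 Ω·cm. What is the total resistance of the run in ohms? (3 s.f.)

0.271 Ω

ρ = 1.60×10^-6 Ω·cm = 1.60×10^-8 Ω·m
Section 1: A_strand = π(2.2250e-04)² = 1.555e-07 m²; R₁ = ρL/(N·A_s) = (1.60×10^-8)(25.9)/(19×1.555e-07) = 0.1402 Ω
Section 2: A = π(d/2)² = π(8.3500e-04 m)² = 2.190e-06 m²
R₂ = (1.60×10^-8)(17.9)/(2.190e-06) = 0.1308 Ω
R = R₁ + R₂ = 0.271 Ω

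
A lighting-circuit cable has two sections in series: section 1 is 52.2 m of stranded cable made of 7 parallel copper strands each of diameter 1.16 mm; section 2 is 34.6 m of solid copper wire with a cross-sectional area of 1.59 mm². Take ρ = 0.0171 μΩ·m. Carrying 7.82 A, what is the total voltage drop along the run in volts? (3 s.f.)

ρ = 0.0171 μΩ·m = 1.71×10^-8 Ω·m
Section 1: A_strand = π(5.8000e-04)² = 1.057e-06 m²; R₁ = ρL/(N·A_s) = (1.71×10^-8)(52.2)/(7×1.057e-06) = 0.1207 Ω
Section 2: A = 1.59 mm² = 1.590e-06 m²
R₂ = (1.71×10^-8)(34.6)/(1.590e-06) = 0.3721 Ω
R = R₁ + R₂ = 0.4928 Ω
V = IR = 7.82 × 0.4928 = 3.85 V

3.85 V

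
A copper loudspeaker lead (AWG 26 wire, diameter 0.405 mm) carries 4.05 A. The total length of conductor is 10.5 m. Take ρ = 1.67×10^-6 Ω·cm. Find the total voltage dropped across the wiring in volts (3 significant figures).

5.51 V

ρ = 1.67×10^-6 Ω·cm = 1.67×10^-8 Ω·m
A = π(0.405/2 mm)² = π(2.0250e-04 m)² = 1.288e-07 m²
R = ρL/A = (1.67×10^-8)(10.5)/(1.288e-07) = 1.361 Ω
V = IR = 4.05 × 1.361 = 5.51 V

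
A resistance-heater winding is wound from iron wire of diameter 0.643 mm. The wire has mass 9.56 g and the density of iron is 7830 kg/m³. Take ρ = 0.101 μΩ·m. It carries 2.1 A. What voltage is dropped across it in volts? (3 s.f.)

ρ = 0.101 μΩ·m = 1.01×10^-7 Ω·m
A = π(d/2)² = π(3.2150e-04 m)² = 3.2472e-07 m²
L = m/(density·A) = 0.00956/(7830×3.2472e-07) = 3.76 m
R = ρL/A = (1.01×10^-7)(3.76)/(3.2472e-07) = 1.169 Ω
V = IR = 2.1 × 1.169 = 2.46 V

2.46 V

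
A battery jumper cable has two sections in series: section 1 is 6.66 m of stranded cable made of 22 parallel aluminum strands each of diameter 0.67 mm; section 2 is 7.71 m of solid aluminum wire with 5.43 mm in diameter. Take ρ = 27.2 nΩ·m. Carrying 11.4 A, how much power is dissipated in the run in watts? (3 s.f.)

ρ = 27.2 nΩ·m = 2.72×10^-8 Ω·m
Section 1: A_strand = π(3.3500e-04)² = 3.526e-07 m²; R₁ = ρL/(N·A_s) = (2.72×10^-8)(6.66)/(22×3.526e-07) = 0.02336 Ω
Section 2: A = π(d/2)² = π(2.7150e-03 m)² = 2.316e-05 m²
R₂ = (2.72×10^-8)(7.71)/(2.316e-05) = 0.009056 Ω
R = R₁ + R₂ = 0.03241 Ω
P = I²R = (11.4)² × 0.03241 = 4.21 W

4.21 W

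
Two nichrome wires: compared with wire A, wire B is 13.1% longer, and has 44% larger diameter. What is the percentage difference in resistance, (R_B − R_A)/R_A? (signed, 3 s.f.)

R ∝ L/d², so R_B/R_A = (1 + 13.1/100) × (1 + 44/100)⁻²
= 1.131 × 0.4823 = 0.5454
(R_B − R_A)/R_A = 0.5454 − 1 = -45.5%

-45.5%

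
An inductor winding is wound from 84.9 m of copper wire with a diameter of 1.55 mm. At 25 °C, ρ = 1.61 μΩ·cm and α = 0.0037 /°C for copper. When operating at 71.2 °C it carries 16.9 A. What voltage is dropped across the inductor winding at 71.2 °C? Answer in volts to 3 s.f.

14.3 V

ρ = 1.61 μΩ·cm = 1.61×10^-8 Ω·m
A = π(d/2)² = π(7.7500e-04 m)² = 1.887e-06 m²
R₍25₎ = ρL/A = (1.61×10^-8)(84.9)/(1.887e-06) = 0.7244 Ω
R₍71.2₎ = R₍25₎(1 + αΔT) = 0.7244 × (1 + 0.0037×46.2) = 0.8482 Ω
V = IR = 16.9 × 0.8482 = 14.3 V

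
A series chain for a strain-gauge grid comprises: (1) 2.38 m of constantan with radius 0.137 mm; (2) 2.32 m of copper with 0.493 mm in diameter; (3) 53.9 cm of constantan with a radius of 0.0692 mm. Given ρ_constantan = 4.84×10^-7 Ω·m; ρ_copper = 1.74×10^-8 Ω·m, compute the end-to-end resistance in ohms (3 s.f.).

37.1 Ω

Seg 1: A = πr² = π(1.3700e-04 m)² = 5.896e-08 m²
R_1 = (4.84×10^-7)(2.38)/(5.896e-08) = 19.54 Ω
Seg 2: A = π(d/2)² = π(2.4650e-04 m)² = 1.909e-07 m²
R_2 = (1.74×10^-8)(2.32)/(1.909e-07) = 0.2115 Ω
Seg 3: A = πr² = π(6.9200e-05 m)² = 1.504e-08 m²
R_3 = (4.84×10^-7)(0.539)/(1.504e-08) = 17.34 Ω
R_total = R_1 + R_2 + R_3 = 37.1 Ω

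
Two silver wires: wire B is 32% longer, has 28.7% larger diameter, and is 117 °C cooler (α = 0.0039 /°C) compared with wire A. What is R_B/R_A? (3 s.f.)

R ∝ ρL/d² with ρ ∝ (1+αΔT), so R_B/R_A = (1 + 32/100) × (1 + 28.7/100)⁻² × (1 − 0.0039×117)
= 1.32 × 0.6037 × 0.5437 = 0.433

0.433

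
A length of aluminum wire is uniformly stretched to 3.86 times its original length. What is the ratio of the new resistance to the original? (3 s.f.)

Volume constant ⇒ A' = A/k with k = 3.86. R' = ρ(kL)/(A/k) = k²R.
Factor = 14.9

14.9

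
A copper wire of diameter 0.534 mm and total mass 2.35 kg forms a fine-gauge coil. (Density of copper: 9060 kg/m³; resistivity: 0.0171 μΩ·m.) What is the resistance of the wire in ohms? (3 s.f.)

88.4 Ω

ρ = 0.0171 μΩ·m = 1.71×10^-8 Ω·m
A = π(d/2)² = π(2.6700e-04 m)² = 2.2396e-07 m²
L = m/(density·A) = 2.35/(9060×2.2396e-07) = 1158 m
R = ρL/A = (1.71×10^-8)(1158)/(2.2396e-07) = 88.4 Ω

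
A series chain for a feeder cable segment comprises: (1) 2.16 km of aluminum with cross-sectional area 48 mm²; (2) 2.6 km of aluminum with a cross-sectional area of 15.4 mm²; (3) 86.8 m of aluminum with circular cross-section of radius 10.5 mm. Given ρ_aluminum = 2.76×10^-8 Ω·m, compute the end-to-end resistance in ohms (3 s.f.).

Seg 1: A = 48 mm² = 4.800e-05 m²
R_1 = (2.76×10^-8)(2160)/(4.800e-05) = 1.242 Ω
Seg 2: A = 15.4 mm² = 1.540e-05 m²
R_2 = (2.76×10^-8)(2600)/(1.540e-05) = 4.66 Ω
Seg 3: A = πr² = π(1.0500e-02 m)² = 3.464e-04 m²
R_3 = (2.76×10^-8)(86.8)/(3.464e-04) = 0.006917 Ω
R_total = R_1 + R_2 + R_3 = 5.91 Ω

5.91 Ω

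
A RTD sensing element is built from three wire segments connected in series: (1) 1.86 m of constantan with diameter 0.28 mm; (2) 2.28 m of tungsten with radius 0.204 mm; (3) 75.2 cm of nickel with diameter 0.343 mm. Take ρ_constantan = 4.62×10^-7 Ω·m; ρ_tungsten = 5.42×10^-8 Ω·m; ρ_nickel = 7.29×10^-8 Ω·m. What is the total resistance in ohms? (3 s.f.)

Seg 1: A = π(d/2)² = π(1.4000e-04 m)² = 6.158e-08 m²
R_1 = (4.62×10^-7)(1.86)/(6.158e-08) = 13.96 Ω
Seg 2: A = πr² = π(2.0400e-04 m)² = 1.307e-07 m²
R_2 = (5.42×10^-8)(2.28)/(1.307e-07) = 0.9452 Ω
Seg 3: A = π(d/2)² = π(1.7150e-04 m)² = 9.240e-08 m²
R_3 = (7.29×10^-8)(0.752)/(9.240e-08) = 0.5933 Ω
R_total = R_1 + R_2 + R_3 = 15.5 Ω

15.5 Ω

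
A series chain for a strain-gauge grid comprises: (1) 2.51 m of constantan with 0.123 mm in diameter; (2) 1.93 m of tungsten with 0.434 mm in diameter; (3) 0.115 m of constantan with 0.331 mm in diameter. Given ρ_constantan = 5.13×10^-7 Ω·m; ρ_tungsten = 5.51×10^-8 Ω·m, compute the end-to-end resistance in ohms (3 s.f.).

110 Ω

Seg 1: A = π(d/2)² = π(6.1500e-05 m)² = 1.188e-08 m²
R_1 = (5.13×10^-7)(2.51)/(1.188e-08) = 108.4 Ω
Seg 2: A = π(d/2)² = π(2.1700e-04 m)² = 1.479e-07 m²
R_2 = (5.51×10^-8)(1.93)/(1.479e-07) = 0.7189 Ω
Seg 3: A = π(d/2)² = π(1.6550e-04 m)² = 8.605e-08 m²
R_3 = (5.13×10^-7)(0.115)/(8.605e-08) = 0.6856 Ω
R_total = R_1 + R_2 + R_3 = 110 Ω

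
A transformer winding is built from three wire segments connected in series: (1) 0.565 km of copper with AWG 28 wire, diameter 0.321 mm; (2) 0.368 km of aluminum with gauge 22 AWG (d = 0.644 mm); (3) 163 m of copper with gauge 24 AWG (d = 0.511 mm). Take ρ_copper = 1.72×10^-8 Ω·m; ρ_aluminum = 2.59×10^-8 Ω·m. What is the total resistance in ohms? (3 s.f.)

Seg 1: A = π(0.321/2 mm)² = π(1.6050e-04 m)² = 8.093e-08 m²
R_1 = (1.72×10^-8)(565)/(8.093e-08) = 120.1 Ω
Seg 2: A = π(0.644/2 mm)² = π(3.2200e-04 m)² = 3.257e-07 m²
R_2 = (2.59×10^-8)(368)/(3.257e-07) = 29.26 Ω
Seg 3: A = π(0.511/2 mm)² = π(2.5550e-04 m)² = 2.051e-07 m²
R_3 = (1.72×10^-8)(163)/(2.051e-07) = 13.67 Ω
R_total = R_1 + R_2 + R_3 = 163 Ω

163 Ω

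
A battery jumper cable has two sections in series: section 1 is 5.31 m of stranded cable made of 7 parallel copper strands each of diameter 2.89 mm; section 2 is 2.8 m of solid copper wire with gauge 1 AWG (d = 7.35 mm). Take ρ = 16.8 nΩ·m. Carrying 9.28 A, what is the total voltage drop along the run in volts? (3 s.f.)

0.0283 V

ρ = 16.8 nΩ·m = 1.68×10^-8 Ω·m
Section 1: A_strand = π(1.4450e-03)² = 6.560e-06 m²; R₁ = ρL/(N·A_s) = (1.68×10^-8)(5.31)/(7×6.560e-06) = 0.001943 Ω
Section 2: A = π(7.35/2 mm)² = π(3.6750e-03 m)² = 4.243e-05 m²
R₂ = (1.68×10^-8)(2.8)/(4.243e-05) = 0.001109 Ω
R = R₁ + R₂ = 0.003051 Ω
V = IR = 9.28 × 0.003051 = 0.0283 V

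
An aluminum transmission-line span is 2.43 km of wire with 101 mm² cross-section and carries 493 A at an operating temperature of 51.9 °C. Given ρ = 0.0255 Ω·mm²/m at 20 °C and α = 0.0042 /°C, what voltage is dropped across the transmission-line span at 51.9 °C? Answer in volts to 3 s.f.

343 V

ρ = 0.0255 Ω·mm²/m = 2.55×10^-8 Ω·m
A = 101 mm² = 1.010e-04 m²
R₍20₎ = ρL/A = (2.55×10^-8)(2430)/(1.010e-04) = 0.6135 Ω
R₍51.9₎ = R₍20₎(1 + αΔT) = 0.6135 × (1 + 0.0042×31.9) = 0.6957 Ω
V = IR = 493 × 0.6957 = 343 V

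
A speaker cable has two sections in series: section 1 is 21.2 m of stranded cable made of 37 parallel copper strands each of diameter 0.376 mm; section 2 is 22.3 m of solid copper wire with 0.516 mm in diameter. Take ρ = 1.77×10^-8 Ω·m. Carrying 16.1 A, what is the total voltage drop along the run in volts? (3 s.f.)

Section 1: A_strand = π(1.8800e-04)² = 1.110e-07 m²; R₁ = ρL/(N·A_s) = (1.77×10^-8)(21.2)/(37×1.110e-07) = 0.09134 Ω
Section 2: A = π(d/2)² = π(2.5800e-04 m)² = 2.091e-07 m²
R₂ = (1.77×10^-8)(22.3)/(2.091e-07) = 1.888 Ω
R = R₁ + R₂ = 1.979 Ω
V = IR = 16.1 × 1.979 = 31.9 V

31.9 V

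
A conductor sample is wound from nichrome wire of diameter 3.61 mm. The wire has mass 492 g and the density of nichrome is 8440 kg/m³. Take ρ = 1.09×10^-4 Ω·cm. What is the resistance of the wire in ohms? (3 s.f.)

ρ = 1.09×10^-4 Ω·cm = 1.09×10^-6 Ω·m
A = π(d/2)² = π(1.8050e-03 m)² = 1.0235e-05 m²
L = m/(density·A) = 0.492/(8440×1.0235e-05) = 5.695 m
R = ρL/A = (1.09×10^-6)(5.695)/(1.0235e-05) = 0.607 Ω

0.607 Ω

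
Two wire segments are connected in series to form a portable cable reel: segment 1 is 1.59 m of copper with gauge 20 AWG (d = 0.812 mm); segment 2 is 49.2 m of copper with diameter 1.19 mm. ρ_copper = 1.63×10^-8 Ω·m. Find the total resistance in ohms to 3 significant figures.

Segment 1: A = π(0.812/2 mm)² = π(4.0600e-04 m)² = 5.178e-07 m²
R₁ = ρL/A = (1.63×10^-8)(1.59)/(5.178e-07) = 0.05005 Ω
Segment 2: A = π(d/2)² = π(5.9500e-04 m)² = 1.112e-06 m²
R₂ = (1.63×10^-8)(49.2)/(1.112e-06) = 0.7211 Ω
R = R₁ + R₂ = 0.771 Ω

0.771 Ω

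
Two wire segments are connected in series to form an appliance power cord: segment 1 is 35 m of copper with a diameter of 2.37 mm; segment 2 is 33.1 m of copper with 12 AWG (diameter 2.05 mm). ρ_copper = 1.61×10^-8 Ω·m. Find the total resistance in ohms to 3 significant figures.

Segment 1: A = π(d/2)² = π(1.1850e-03 m)² = 4.412e-06 m²
R₁ = ρL/A = (1.61×10^-8)(35)/(4.412e-06) = 0.1277 Ω
Segment 2: A = π(2.05/2 mm)² = π(1.0250e-03 m)² = 3.301e-06 m²
R₂ = (1.61×10^-8)(33.1)/(3.301e-06) = 0.1615 Ω
R = R₁ + R₂ = 0.289 Ω

0.289 Ω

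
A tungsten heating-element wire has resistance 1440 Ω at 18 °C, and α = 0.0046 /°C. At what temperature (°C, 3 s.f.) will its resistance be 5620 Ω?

R = R₀(1 + α(T − T₀)) ⇒ T = T₀ + (R/R₀ − 1)/α
T = 18 + (5620/1440 − 1)/0.0046 = 18 + (2.903)/0.0046 = 649 °C

649 °C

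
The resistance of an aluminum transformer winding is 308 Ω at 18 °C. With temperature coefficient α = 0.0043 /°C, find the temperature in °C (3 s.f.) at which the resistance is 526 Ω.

R = R₀(1 + α(T − T₀)) ⇒ T = T₀ + (R/R₀ − 1)/α
T = 18 + (526/308 − 1)/0.0043 = 18 + (0.7078)/0.0043 = 183 °C

183 °C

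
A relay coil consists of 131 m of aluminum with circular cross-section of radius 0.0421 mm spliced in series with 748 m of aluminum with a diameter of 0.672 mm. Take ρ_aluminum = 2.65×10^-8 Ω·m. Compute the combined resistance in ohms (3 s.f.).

679 Ω

Segment 1: A = πr² = π(4.2100e-05 m)² = 5.568e-09 m²
R₁ = ρL/A = (2.65×10^-8)(131)/(5.568e-09) = 623.5 Ω
Segment 2: A = π(d/2)² = π(3.3600e-04 m)² = 3.547e-07 m²
R₂ = (2.65×10^-8)(748)/(3.547e-07) = 55.89 Ω
R = R₁ + R₂ = 679 Ω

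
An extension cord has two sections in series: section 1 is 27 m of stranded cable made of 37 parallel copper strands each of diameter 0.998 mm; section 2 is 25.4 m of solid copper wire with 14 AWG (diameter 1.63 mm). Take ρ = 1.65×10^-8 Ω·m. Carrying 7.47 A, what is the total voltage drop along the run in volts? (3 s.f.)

1.62 V

Section 1: A_strand = π(4.9900e-04)² = 7.823e-07 m²; R₁ = ρL/(N·A_s) = (1.65×10^-8)(27)/(37×7.823e-07) = 0.01539 Ω
Section 2: A = π(1.63/2 mm)² = π(8.1500e-04 m)² = 2.087e-06 m²
R₂ = (1.65×10^-8)(25.4)/(2.087e-06) = 0.2008 Ω
R = R₁ + R₂ = 0.2162 Ω
V = IR = 7.47 × 0.2162 = 1.62 V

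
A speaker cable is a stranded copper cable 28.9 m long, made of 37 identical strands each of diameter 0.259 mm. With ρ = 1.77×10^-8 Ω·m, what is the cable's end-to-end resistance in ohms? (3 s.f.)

0.262 Ω

A_strand = π(1.2950e-04 m)² = 5.269e-08 m²
R_strand = ρL/A = (1.77×10^-8)(28.9)/(5.269e-08) = 9.709 Ω
R_total = R_strand/N = 9.709/37 = 0.262 Ω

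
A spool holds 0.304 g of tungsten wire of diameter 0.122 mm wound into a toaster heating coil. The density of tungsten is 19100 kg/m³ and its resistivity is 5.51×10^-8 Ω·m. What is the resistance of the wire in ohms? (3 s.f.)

A = π(d/2)² = π(6.1000e-05 m)² = 1.1690e-08 m²
L = m/(density·A) = 3.040×10^-4/(19100×1.1690e-08) = 1.362 m
R = ρL/A = (5.51×10^-8)(1.362)/(1.1690e-08) = 6.42 Ω

6.42 Ω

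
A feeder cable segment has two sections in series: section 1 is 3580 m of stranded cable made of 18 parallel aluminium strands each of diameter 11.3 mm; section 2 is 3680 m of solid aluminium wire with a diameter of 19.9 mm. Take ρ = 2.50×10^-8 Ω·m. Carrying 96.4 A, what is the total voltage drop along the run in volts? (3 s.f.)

33.3 V

Section 1: A_strand = π(5.6500e-03)² = 1.003e-04 m²; R₁ = ρL/(N·A_s) = (2.50×10^-8)(3580)/(18×1.003e-04) = 0.04958 Ω
Section 2: A = π(d/2)² = π(9.9500e-03 m)² = 3.110e-04 m²
R₂ = (2.50×10^-8)(3680)/(3.110e-04) = 0.2958 Ω
R = R₁ + R₂ = 0.3454 Ω
V = IR = 96.4 × 0.3454 = 33.3 V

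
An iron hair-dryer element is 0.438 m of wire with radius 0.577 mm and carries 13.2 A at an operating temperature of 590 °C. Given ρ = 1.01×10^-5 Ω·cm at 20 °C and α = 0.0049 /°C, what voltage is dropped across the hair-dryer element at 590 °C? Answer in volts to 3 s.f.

2.12 V

ρ = 1.01×10^-5 Ω·cm = 1.01×10^-7 Ω·m
A = πr² = π(5.7700e-04 m)² = 1.046e-06 m²
R₍20₎ = ρL/A = (1.01×10^-7)(0.438)/(1.046e-06) = 0.0423 Ω
R₍590₎ = R₍20₎(1 + αΔT) = 0.0423 × (1 + 0.0049×570) = 0.1604 Ω
V = IR = 13.2 × 0.1604 = 2.12 V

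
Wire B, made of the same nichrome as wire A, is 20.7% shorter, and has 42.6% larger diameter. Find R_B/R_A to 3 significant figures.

0.390

R ∝ L/d², so R_B/R_A = (1 − 20.7/100) × (1 + 42.6/100)⁻²
= 0.793 × 0.4918 = 0.390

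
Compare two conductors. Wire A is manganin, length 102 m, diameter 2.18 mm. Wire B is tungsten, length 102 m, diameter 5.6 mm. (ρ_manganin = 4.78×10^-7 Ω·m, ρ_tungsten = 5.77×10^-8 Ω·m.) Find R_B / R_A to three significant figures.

0.0183

R ∝ ρL/d², so R_B/R_A = (ρ_B/ρ_A) × (d_A/d_B)²
= (5.77×10^-8/4.78×10^-7) × (2.18/5.6)² = 0.0183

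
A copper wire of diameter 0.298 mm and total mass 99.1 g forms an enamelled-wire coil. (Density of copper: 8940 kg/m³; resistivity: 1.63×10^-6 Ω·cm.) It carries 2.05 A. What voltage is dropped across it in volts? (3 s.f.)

76.1 V

ρ = 1.63×10^-6 Ω·cm = 1.63×10^-8 Ω·m
A = π(d/2)² = π(1.4900e-04 m)² = 6.9746e-08 m²
L = m/(density·A) = 0.0991/(8940×6.9746e-08) = 158.9 m
R = ρL/A = (1.63×10^-8)(158.9)/(6.9746e-08) = 37.14 Ω
V = IR = 2.05 × 37.14 = 76.1 V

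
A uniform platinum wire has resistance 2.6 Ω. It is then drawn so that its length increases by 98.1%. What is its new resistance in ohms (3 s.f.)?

10.2 Ω

k = 1 + 98.1/100 = 1.981; volume constant ⇒ A' = A/k, so R' = k²R.
R' = 3.924 × 2.6 = 10.2 Ω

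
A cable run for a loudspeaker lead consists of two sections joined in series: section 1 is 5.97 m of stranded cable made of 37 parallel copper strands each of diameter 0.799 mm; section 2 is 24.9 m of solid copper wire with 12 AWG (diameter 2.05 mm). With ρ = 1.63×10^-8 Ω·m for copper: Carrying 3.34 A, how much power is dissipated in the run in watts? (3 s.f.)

1.43 W

Section 1: A_strand = π(3.9950e-04)² = 5.014e-07 m²; R₁ = ρL/(N·A_s) = (1.63×10^-8)(5.97)/(37×5.014e-07) = 0.005245 Ω
Section 2: A = π(2.05/2 mm)² = π(1.0250e-03 m)² = 3.301e-06 m²
R₂ = (1.63×10^-8)(24.9)/(3.301e-06) = 0.123 Ω
R = R₁ + R₂ = 0.1282 Ω
P = I²R = (3.34)² × 0.1282 = 1.43 W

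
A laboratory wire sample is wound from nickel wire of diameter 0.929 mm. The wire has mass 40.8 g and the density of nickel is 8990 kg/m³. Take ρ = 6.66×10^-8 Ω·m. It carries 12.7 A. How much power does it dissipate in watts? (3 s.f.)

A = π(d/2)² = π(4.6450e-04 m)² = 6.7783e-07 m²
L = m/(density·A) = 0.0408/(8990×6.7783e-07) = 6.695 m
R = ρL/A = (6.66×10^-8)(6.695)/(6.7783e-07) = 0.6579 Ω
P = I²R = (12.7)² × 0.6579 = 106 W

106 W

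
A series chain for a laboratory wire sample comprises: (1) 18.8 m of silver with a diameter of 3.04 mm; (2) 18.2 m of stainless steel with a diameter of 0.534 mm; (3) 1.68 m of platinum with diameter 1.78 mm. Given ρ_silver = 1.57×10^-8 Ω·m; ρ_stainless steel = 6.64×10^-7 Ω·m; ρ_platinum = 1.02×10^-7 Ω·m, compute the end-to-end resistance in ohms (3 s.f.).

Seg 1: A = π(d/2)² = π(1.5200e-03 m)² = 7.258e-06 m²
R_1 = (1.57×10^-8)(18.8)/(7.258e-06) = 0.04066 Ω
Seg 2: A = π(d/2)² = π(2.6700e-04 m)² = 2.240e-07 m²
R_2 = (6.64×10^-7)(18.2)/(2.240e-07) = 53.96 Ω
Seg 3: A = π(d/2)² = π(8.9000e-04 m)² = 2.488e-06 m²
R_3 = (1.02×10^-7)(1.68)/(2.488e-06) = 0.06886 Ω
R_total = R_1 + R_2 + R_3 = 54.1 Ω

54.1 Ω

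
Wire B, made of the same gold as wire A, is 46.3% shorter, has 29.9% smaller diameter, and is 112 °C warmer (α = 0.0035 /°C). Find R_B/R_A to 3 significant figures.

R ∝ ρL/d² with ρ ∝ (1+αΔT), so R_B/R_A = (1 − 46.3/100) × (1 − 29.9/100)⁻² × (1 + 0.0035×112)
= 0.537 × 2.035 × 1.392 = 1.52

1.52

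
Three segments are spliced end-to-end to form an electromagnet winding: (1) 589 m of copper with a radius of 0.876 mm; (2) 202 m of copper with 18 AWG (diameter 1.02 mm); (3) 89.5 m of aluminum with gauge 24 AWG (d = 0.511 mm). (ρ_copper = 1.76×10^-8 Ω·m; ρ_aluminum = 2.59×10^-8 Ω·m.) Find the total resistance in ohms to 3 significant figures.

Seg 1: A = πr² = π(8.7600e-04 m)² = 2.411e-06 m²
R_1 = (1.76×10^-8)(589)/(2.411e-06) = 4.3 Ω
Seg 2: A = π(1.02/2 mm)² = π(5.1000e-04 m)² = 8.171e-07 m²
R_2 = (1.76×10^-8)(202)/(8.171e-07) = 4.351 Ω
Seg 3: A = π(0.511/2 mm)² = π(2.5550e-04 m)² = 2.051e-07 m²
R_3 = (2.59×10^-8)(89.5)/(2.051e-07) = 11.3 Ω
R_total = R_1 + R_2 + R_3 = 20.0 Ω

20.0 Ω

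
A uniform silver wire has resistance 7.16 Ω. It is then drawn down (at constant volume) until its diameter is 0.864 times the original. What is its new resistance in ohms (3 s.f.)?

Volume constant ⇒ L' = L/r² with r = 0.864. R' = ρL'/A' = ρ(L/r²)/(πr²d₀²/4) = R/r⁴.
R' = 1.795 × 7.16 = 12.8 Ω

12.8 Ω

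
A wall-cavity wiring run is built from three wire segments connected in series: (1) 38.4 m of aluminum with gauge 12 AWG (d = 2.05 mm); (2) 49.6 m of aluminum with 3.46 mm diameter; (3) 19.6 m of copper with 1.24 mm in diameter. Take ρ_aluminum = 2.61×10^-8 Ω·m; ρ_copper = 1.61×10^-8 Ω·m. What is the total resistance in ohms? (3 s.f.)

0.703 Ω

Seg 1: A = π(2.05/2 mm)² = π(1.0250e-03 m)² = 3.301e-06 m²
R_1 = (2.61×10^-8)(38.4)/(3.301e-06) = 0.3037 Ω
Seg 2: A = π(d/2)² = π(1.7300e-03 m)² = 9.402e-06 m²
R_2 = (2.61×10^-8)(49.6)/(9.402e-06) = 0.1377 Ω
Seg 3: A = π(d/2)² = π(6.2000e-04 m)² = 1.208e-06 m²
R_3 = (1.61×10^-8)(19.6)/(1.208e-06) = 0.2613 Ω
R_total = R_1 + R_2 + R_3 = 0.703 Ω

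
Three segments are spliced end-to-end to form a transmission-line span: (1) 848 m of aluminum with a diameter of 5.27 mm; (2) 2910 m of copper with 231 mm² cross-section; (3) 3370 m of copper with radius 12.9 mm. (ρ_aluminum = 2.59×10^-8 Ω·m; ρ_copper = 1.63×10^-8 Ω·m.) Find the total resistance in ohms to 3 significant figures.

1.32 Ω

Seg 1: A = π(d/2)² = π(2.6350e-03 m)² = 2.181e-05 m²
R_1 = (2.59×10^-8)(848)/(2.181e-05) = 1.007 Ω
Seg 2: A = 231 mm² = 2.310e-04 m²
R_2 = (1.63×10^-8)(2910)/(2.310e-04) = 0.2053 Ω
Seg 3: A = πr² = π(1.2900e-02 m)² = 5.228e-04 m²
R_3 = (1.63×10^-8)(3370)/(5.228e-04) = 0.1051 Ω
R_total = R_1 + R_2 + R_3 = 1.32 Ω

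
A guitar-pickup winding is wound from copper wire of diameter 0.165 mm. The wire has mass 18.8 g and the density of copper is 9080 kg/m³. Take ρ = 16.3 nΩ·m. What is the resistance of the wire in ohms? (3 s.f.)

73.8 Ω

ρ = 16.3 nΩ·m = 1.63×10^-8 Ω·m
A = π(d/2)² = π(8.2500e-05 m)² = 2.1382e-08 m²
L = m/(density·A) = 0.0188/(9080×2.1382e-08) = 96.83 m
R = ρL/A = (1.63×10^-8)(96.83)/(2.1382e-08) = 73.8 Ω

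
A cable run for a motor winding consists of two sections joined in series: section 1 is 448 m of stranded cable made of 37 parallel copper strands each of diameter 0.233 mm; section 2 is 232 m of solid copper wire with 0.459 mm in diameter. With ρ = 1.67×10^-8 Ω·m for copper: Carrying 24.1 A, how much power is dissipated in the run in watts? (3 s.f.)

Section 1: A_strand = π(1.1650e-04)² = 4.264e-08 m²; R₁ = ρL/(N·A_s) = (1.67×10^-8)(448)/(37×4.264e-08) = 4.742 Ω
Section 2: A = π(d/2)² = π(2.2950e-04 m)² = 1.655e-07 m²
R₂ = (1.67×10^-8)(232)/(1.655e-07) = 23.41 Ω
R = R₁ + R₂ = 28.16 Ω
P = I²R = (24.1)² × 28.16 = 16400 W

16400 W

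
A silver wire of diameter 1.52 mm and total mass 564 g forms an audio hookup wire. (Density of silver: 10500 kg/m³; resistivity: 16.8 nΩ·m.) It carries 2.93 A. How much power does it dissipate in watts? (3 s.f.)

ρ = 16.8 nΩ·m = 1.68×10^-8 Ω·m
A = π(d/2)² = π(7.6000e-04 m)² = 1.8146e-06 m²
L = m/(density·A) = 0.564/(10500×1.8146e-06) = 29.6 m
R = ρL/A = (1.68×10^-8)(29.6)/(1.8146e-06) = 0.2741 Ω
P = I²R = (2.93)² × 0.2741 = 2.35 W

2.35 W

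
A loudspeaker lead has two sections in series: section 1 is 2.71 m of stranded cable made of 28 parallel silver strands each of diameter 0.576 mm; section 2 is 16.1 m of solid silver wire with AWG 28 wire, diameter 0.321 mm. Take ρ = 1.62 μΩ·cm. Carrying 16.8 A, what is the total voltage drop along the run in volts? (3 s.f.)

ρ = 1.62 μΩ·cm = 1.62×10^-8 Ω·m
Section 1: A_strand = π(2.8800e-04)² = 2.606e-07 m²; R₁ = ρL/(N·A_s) = (1.62×10^-8)(2.71)/(28×2.606e-07) = 0.006017 Ω
Section 2: A = π(0.321/2 mm)² = π(1.6050e-04 m)² = 8.093e-08 m²
R₂ = (1.62×10^-8)(16.1)/(8.093e-08) = 3.223 Ω
R = R₁ + R₂ = 3.229 Ω
V = IR = 16.8 × 3.229 = 54.2 V

54.2 V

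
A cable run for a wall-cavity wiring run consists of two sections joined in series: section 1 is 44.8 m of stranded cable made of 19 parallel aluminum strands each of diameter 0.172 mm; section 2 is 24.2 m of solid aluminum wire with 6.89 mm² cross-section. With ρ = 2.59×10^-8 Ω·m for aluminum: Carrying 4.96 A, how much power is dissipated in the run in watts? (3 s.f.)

Section 1: A_strand = π(8.6000e-05)² = 2.324e-08 m²; R₁ = ρL/(N·A_s) = (2.59×10^-8)(44.8)/(19×2.324e-08) = 2.628 Ω
Section 2: A = 6.89 mm² = 6.890e-06 m²
R₂ = (2.59×10^-8)(24.2)/(6.890e-06) = 0.09097 Ω
R = R₁ + R₂ = 2.719 Ω
P = I²R = (4.96)² × 2.719 = 66.9 W

66.9 W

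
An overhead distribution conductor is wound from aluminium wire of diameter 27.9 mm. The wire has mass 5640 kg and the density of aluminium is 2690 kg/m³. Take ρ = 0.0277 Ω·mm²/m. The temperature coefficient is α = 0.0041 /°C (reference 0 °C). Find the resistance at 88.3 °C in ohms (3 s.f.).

0.212 Ω

ρ = 0.0277 Ω·mm²/m = 2.77×10^-8 Ω·m
A = π(d/2)² = π(1.3950e-02 m)² = 6.1136e-04 m²
L = m/(density·A) = 5640/(2690×6.1136e-04) = 3429 m
R = ρL/A = (2.77×10^-8)(3429)/(6.1136e-04) = 0.1554 Ω
R(88.3 °C) = 0.1554 × (1 + 0.0041×88.3) = 0.212 Ω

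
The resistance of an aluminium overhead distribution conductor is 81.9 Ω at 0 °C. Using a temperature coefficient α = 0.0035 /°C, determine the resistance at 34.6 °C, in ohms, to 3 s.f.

ΔT = 34.6 − 0 = 34.6 °C
R = R₀(1 + αΔT) = 81.9 × (1 + 0.0035×34.6) = 81.9 × 1.121 = 91.8 Ω

91.8 Ω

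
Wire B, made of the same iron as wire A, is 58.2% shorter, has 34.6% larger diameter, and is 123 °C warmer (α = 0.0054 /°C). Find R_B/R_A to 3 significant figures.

0.384

R ∝ ρL/d² with ρ ∝ (1+αΔT), so R_B/R_A = (1 − 58.2/100) × (1 + 34.6/100)⁻² × (1 + 0.0054×123)
= 0.418 × 0.552 × 1.664 = 0.384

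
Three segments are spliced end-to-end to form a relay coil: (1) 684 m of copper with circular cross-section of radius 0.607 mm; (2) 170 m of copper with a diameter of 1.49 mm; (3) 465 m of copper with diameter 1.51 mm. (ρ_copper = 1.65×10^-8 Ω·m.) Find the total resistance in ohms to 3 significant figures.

15.6 Ω

Seg 1: A = πr² = π(6.0700e-04 m)² = 1.158e-06 m²
R_1 = (1.65×10^-8)(684)/(1.158e-06) = 9.75 Ω
Seg 2: A = π(d/2)² = π(7.4500e-04 m)² = 1.744e-06 m²
R_2 = (1.65×10^-8)(170)/(1.744e-06) = 1.609 Ω
Seg 3: A = π(d/2)² = π(7.5500e-04 m)² = 1.791e-06 m²
R_3 = (1.65×10^-8)(465)/(1.791e-06) = 4.284 Ω
R_total = R_1 + R_2 + R_3 = 15.6 Ω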